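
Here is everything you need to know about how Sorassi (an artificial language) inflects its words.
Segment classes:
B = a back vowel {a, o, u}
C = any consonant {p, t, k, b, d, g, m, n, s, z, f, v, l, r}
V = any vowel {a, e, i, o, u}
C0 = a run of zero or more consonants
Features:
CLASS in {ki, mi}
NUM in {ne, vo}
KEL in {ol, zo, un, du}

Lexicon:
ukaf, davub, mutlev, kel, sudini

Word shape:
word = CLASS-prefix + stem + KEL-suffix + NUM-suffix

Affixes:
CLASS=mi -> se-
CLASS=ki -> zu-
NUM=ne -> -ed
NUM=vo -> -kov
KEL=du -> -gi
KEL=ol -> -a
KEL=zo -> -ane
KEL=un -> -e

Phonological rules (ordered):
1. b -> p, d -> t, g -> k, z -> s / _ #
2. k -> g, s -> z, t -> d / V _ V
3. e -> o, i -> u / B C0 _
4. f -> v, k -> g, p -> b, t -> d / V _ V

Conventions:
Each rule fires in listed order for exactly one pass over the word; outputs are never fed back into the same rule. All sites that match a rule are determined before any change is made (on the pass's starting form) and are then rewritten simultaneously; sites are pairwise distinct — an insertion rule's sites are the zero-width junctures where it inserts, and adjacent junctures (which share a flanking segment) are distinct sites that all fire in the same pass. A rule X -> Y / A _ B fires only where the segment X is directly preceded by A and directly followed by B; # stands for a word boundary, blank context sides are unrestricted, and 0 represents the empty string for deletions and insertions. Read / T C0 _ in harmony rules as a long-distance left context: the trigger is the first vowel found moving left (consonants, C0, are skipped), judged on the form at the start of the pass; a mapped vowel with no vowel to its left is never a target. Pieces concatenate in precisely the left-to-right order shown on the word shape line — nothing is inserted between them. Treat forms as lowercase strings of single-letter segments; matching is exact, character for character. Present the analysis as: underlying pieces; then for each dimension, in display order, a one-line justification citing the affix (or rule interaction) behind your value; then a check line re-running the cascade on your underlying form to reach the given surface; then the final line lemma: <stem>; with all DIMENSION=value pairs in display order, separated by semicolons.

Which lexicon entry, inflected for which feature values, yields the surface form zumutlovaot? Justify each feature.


underlying: zu-mutlev-a-ed
CLASS=ki - signalled by the affix zu-
NUM=ne - signalled by the affix -ed
KEL=ol - signalled by the affix -a
check: zumutlevaed -> zumutlevaet -> zumutlevaet -> zumutlovaot -> zumutlovaot
lemma: mutlev; CLASS=ki; NUM=ne; KEL=ol


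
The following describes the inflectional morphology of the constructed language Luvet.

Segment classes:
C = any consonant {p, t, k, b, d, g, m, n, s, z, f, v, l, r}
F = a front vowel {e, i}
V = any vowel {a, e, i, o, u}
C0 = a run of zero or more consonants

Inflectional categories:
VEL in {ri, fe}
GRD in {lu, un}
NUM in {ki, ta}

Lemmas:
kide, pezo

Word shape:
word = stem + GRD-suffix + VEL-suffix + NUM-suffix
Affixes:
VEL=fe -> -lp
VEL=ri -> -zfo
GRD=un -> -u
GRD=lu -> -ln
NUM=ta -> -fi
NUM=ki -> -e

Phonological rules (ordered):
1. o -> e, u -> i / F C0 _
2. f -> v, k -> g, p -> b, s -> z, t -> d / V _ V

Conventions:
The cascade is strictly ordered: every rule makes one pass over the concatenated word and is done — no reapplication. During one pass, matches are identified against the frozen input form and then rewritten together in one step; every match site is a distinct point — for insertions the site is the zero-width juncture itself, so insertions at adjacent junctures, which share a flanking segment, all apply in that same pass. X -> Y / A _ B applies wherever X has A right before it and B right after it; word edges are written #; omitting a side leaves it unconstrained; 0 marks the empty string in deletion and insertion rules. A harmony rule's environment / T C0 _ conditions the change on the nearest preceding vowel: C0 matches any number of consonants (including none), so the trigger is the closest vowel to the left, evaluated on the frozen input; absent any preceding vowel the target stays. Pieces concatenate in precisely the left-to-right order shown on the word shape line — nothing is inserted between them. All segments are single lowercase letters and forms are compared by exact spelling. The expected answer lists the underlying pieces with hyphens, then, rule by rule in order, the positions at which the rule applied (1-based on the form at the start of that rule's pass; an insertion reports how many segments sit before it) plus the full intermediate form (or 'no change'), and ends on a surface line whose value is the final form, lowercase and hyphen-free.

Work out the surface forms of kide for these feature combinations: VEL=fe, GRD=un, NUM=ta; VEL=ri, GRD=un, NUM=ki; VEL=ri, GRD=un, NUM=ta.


cell VEL=fe, GRD=un, NUM=ta:
underlying: kide-u-lp-fi
1. o -> e, u -> i / F C0 _: fires at position(s) 5: kideilpfi
2. f -> v, k -> g, p -> b, s -> z, t -> d / V _ V: no change
surface: kideilpfi

cell VEL=ri, GRD=un, NUM=ki:
underlying: kide-u-zfo-e
1. o -> e, u -> i / F C0 _: fires at position(s) 5: kideizfoe
2. f -> v, k -> g, p -> b, s -> z, t -> d / V _ V: no change
surface: kideizfoe

cell VEL=ri, GRD=un, NUM=ta:
underlying: kide-u-zfo-fi
1. o -> e, u -> i / F C0 _: fires at position(s) 5: kideizfofi
2. f -> v, k -> g, p -> b, s -> z, t -> d / V _ V: fires at position(s) 9: kideizfovi
surface: kideizfovi


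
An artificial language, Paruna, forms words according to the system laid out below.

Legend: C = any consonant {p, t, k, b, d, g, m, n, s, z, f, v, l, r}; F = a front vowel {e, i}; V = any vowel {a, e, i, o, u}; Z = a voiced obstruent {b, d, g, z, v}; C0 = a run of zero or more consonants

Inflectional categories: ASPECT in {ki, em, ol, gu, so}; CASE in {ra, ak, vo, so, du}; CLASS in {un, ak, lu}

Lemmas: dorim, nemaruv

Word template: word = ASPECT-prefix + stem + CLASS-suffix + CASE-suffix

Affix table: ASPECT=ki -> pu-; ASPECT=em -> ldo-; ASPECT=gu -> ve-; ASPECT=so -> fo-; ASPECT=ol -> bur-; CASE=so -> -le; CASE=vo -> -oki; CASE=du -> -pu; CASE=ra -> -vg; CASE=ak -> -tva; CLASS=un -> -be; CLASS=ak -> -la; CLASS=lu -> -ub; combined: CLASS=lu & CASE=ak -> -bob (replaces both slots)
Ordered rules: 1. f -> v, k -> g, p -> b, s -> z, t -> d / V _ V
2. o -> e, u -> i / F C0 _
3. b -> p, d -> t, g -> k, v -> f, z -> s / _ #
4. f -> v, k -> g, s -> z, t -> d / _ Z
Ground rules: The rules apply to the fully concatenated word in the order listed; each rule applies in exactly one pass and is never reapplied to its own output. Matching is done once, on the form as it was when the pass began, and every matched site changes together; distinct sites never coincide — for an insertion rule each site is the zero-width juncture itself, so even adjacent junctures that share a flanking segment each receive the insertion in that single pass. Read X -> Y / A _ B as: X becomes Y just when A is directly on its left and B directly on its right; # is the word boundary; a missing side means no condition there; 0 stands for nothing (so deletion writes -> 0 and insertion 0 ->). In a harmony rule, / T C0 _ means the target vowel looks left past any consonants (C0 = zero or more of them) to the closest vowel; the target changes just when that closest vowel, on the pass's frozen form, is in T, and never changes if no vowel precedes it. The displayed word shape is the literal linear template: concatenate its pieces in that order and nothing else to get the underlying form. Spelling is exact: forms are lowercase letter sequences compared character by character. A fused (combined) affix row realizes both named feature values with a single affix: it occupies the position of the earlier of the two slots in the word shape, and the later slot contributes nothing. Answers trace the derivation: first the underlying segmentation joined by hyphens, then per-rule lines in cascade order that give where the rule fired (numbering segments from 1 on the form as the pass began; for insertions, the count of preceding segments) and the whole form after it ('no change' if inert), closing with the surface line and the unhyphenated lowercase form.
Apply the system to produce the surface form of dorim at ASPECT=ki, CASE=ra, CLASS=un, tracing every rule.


underlying: pu-dorim-be-vg
1. f -> v, k -> g, p -> b, s -> z, t -> d / V _ V: no change
2. o -> e, u -> i / F C0 _: no change
3. b -> p, d -> t, g -> k, v -> f, z -> s / _ #: fires at position(s) 11: pudorimbevk
4. f -> v, k -> g, s -> z, t -> d / _ Z: no change
surface: pudorimbevk


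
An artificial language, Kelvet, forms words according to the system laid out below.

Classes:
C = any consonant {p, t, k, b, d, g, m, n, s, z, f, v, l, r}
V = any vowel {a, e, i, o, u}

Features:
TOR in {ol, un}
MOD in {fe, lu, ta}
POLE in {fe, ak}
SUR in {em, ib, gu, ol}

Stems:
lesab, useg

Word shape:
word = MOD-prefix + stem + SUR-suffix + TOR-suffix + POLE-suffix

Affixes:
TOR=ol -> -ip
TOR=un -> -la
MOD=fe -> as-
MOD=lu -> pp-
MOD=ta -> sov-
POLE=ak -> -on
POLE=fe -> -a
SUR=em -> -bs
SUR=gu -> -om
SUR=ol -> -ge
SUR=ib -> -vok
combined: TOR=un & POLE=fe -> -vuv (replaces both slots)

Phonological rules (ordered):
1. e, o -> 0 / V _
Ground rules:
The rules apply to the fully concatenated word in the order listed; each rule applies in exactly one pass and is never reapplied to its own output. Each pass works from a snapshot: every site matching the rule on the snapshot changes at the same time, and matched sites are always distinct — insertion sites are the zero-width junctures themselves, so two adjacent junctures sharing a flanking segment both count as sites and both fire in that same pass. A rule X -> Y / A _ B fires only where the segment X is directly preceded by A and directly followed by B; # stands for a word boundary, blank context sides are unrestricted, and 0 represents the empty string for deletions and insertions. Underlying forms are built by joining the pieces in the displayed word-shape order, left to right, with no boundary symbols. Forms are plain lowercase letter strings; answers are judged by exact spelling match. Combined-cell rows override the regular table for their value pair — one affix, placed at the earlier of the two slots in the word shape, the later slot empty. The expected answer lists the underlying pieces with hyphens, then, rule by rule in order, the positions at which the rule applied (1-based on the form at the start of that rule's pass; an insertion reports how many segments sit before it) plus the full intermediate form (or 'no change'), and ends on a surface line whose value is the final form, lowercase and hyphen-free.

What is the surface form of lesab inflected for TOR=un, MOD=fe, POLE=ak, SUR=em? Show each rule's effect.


underlying: as-lesab-bs-la-on
1. e, o -> 0 / V _: fires at position(s) 12: aslesabbslan
surface: aslesabbslan


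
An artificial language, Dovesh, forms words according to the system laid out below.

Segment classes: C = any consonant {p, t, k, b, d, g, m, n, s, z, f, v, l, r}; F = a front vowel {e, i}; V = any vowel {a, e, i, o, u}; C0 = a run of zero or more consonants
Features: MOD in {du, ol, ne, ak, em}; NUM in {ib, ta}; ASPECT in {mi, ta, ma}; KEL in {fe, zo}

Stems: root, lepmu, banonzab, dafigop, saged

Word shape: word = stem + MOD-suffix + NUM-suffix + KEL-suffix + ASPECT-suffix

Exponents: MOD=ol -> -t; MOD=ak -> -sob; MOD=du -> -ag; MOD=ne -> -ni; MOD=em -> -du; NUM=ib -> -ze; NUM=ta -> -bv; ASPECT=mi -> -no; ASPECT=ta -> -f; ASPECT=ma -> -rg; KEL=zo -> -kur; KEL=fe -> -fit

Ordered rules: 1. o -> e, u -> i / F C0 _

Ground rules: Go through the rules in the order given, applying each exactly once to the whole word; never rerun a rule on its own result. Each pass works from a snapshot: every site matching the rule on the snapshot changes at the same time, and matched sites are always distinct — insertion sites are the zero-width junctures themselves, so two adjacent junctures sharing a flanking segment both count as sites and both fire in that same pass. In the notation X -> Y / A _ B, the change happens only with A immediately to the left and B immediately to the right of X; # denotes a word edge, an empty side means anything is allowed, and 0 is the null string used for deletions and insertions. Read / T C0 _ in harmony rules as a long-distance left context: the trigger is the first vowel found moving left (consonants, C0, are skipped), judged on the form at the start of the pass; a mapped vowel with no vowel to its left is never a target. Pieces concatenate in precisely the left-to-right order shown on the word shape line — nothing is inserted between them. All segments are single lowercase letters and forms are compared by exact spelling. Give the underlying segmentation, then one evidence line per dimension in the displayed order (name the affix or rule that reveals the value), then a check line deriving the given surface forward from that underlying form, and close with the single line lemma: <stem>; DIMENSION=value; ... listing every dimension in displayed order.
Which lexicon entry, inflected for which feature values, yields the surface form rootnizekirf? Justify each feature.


underlying: root-ni-ze-kur-f
MOD=ne - signalled by the affix -ni
NUM=ib - signalled by the affix -ze
ASPECT=ta - signalled by the affix -f
KEL=zo - signalled by the affix -kur
check: rootnizekurf -> rootnizekirf
lemma: root; MOD=ne; NUM=ib; ASPECT=ta; KEL=zo


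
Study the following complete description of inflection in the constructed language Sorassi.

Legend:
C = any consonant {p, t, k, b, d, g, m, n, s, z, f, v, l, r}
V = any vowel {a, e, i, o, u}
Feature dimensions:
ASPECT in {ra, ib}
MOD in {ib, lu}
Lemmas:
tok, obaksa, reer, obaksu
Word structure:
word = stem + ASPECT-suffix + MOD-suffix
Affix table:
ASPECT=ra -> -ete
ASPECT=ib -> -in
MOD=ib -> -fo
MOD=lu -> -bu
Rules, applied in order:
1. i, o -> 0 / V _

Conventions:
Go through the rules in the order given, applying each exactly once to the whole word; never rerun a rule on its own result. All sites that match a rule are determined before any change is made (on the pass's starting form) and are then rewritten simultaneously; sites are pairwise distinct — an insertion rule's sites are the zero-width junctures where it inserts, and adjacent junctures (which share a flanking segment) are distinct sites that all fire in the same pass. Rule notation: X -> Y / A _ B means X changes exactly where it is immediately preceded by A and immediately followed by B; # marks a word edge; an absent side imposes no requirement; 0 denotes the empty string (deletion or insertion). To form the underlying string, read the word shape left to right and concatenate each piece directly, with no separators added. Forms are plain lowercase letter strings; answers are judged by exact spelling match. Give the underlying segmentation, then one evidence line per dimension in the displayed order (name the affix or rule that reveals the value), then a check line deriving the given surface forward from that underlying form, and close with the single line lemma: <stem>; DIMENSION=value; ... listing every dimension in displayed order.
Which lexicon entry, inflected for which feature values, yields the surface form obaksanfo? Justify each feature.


underlying: obaksa-in-fo
ASPECT=ib - signalled by the affix -in
MOD=ib - signalled by the affix -fo
check: obaksainfo -> obaksanfo
lemma: obaksa; ASPECT=ib; MOD=ib


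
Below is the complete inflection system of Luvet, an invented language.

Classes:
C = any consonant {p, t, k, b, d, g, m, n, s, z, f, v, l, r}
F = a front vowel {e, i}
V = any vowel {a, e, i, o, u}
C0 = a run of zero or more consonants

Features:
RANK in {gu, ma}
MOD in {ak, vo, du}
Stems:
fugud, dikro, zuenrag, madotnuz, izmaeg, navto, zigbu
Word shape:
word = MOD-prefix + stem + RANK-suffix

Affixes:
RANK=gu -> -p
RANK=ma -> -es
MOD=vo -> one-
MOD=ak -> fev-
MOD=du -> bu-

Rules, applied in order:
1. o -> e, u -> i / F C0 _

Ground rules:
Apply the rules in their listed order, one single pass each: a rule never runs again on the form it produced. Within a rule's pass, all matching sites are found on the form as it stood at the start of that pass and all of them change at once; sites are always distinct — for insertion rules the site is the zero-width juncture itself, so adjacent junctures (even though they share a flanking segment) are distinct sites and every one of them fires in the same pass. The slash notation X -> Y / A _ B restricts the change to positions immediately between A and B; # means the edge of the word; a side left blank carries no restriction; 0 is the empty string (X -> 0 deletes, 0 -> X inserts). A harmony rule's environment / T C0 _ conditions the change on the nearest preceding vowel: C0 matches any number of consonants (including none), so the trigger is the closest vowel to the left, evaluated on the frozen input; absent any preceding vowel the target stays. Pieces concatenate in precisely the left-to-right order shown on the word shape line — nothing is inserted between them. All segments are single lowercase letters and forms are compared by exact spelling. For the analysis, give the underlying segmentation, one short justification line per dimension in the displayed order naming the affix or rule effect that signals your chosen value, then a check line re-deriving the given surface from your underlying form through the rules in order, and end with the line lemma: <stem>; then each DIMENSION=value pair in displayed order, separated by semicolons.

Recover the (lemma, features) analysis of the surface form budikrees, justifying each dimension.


underlying: bu-dikro-es
RANK=ma - signalled by the affix -es
MOD=du - signalled by the affix bu-
check: budikroes -> budikrees
lemma: dikro; RANK=ma; MOD=du


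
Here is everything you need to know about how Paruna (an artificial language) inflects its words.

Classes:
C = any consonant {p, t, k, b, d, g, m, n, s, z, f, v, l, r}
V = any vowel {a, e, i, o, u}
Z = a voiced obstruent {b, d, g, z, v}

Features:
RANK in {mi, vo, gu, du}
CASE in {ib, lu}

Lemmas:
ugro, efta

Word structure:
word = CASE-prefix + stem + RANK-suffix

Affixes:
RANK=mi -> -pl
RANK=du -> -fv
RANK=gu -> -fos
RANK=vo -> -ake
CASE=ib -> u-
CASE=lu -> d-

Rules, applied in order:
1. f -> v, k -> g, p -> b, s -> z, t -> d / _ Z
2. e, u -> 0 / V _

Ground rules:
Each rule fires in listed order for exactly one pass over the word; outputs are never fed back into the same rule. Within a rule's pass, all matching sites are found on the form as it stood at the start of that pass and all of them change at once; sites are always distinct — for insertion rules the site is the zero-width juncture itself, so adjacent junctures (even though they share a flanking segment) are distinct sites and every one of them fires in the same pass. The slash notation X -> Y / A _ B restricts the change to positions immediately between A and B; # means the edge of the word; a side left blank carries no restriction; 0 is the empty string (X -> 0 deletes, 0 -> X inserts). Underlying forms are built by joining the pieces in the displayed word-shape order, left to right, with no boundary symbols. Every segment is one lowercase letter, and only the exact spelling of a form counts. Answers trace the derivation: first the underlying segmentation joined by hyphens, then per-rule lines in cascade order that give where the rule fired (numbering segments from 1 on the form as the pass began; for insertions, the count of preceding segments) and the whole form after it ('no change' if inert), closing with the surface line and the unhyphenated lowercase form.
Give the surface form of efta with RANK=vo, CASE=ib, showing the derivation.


underlying: u-efta-ake
1. f -> v, k -> g, p -> b, s -> z, t -> d / _ Z: no change
2. e, u -> 0 / V _: fires at position(s) 2: uftaake
surface: uftaake


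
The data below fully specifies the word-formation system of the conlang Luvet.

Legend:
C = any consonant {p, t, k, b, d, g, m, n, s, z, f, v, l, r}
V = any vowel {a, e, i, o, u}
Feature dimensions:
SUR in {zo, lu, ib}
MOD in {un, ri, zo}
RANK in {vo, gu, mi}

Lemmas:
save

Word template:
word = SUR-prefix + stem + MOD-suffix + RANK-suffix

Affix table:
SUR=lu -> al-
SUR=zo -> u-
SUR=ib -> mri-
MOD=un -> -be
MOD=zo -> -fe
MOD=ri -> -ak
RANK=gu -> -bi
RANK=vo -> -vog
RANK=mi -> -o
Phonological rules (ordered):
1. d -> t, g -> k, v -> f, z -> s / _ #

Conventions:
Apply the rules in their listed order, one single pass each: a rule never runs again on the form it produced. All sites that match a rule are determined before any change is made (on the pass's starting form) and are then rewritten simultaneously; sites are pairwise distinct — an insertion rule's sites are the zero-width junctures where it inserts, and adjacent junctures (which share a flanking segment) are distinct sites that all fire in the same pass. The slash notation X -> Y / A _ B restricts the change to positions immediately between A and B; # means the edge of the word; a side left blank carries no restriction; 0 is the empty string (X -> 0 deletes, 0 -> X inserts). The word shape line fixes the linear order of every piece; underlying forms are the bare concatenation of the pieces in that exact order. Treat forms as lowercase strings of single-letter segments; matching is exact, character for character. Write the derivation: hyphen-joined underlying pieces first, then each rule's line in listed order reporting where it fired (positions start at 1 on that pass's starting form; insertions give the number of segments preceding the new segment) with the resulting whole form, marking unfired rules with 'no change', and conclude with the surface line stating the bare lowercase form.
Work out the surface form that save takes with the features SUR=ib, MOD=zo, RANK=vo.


underlying: mri-save-fe-vog
1. d -> t, g -> k, v -> f, z -> s / _ #: fires at position(s) 12: mrisavefevok
surface: mrisavefevok


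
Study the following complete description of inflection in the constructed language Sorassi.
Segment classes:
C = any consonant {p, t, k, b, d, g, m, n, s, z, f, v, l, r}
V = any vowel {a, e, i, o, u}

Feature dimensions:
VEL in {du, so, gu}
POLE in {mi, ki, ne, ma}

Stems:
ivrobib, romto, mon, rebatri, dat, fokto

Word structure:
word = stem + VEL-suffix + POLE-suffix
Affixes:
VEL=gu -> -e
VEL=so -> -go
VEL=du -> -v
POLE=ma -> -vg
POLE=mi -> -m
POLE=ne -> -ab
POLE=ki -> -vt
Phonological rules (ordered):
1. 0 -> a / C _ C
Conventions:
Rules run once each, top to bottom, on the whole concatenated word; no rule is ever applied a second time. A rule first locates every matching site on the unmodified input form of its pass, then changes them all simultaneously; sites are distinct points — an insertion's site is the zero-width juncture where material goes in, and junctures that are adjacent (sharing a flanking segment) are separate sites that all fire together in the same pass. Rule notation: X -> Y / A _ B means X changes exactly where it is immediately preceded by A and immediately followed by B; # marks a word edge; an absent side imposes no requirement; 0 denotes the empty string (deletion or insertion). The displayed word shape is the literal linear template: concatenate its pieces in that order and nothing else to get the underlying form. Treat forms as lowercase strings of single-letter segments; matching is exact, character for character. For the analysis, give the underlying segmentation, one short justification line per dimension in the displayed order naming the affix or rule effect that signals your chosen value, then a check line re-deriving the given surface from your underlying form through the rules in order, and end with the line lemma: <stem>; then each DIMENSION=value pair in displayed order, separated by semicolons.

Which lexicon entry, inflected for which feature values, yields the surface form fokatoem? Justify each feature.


underlying: fokto-e-m
VEL=gu - signalled by the affix -e
POLE=mi - signalled by the affix -m
check: foktoem -> fokatoem
lemma: fokto; VEL=gu; POLE=mi


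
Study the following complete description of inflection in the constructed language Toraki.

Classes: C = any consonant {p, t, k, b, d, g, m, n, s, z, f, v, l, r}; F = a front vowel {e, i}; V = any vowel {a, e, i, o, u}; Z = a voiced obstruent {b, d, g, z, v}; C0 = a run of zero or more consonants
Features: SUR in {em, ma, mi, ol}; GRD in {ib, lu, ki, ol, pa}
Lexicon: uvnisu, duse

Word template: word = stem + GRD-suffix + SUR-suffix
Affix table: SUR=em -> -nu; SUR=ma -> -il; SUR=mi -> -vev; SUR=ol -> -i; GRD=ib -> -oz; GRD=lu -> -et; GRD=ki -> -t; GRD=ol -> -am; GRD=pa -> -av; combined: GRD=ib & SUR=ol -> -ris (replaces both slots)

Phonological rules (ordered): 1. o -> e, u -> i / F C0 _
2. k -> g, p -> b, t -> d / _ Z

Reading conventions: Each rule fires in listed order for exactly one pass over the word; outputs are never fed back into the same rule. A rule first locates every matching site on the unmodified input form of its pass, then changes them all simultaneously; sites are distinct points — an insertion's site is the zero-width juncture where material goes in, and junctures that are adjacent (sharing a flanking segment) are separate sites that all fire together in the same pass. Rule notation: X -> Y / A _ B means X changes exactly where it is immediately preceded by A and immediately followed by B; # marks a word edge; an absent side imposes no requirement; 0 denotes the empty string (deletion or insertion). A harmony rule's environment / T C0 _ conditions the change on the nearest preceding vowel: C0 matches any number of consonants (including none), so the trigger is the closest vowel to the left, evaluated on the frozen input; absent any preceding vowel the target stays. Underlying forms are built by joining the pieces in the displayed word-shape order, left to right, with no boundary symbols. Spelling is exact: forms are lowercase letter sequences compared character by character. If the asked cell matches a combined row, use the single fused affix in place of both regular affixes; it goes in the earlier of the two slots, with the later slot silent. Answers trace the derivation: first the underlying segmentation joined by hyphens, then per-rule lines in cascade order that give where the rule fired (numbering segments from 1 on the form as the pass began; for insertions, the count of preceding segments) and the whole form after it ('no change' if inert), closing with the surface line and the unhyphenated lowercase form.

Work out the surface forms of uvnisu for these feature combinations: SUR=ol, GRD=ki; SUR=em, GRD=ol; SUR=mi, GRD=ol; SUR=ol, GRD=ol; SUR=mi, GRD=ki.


cell SUR=ol, GRD=ki:
underlying: uvnisu-t-i
1. o -> e, u -> i / F C0 _: fires at position(s) 6: uvnisiti
2. k -> g, p -> b, t -> d / _ Z: no change
surface: uvnisiti

cell SUR=em, GRD=ol:
underlying: uvnisu-am-nu
1. o -> e, u -> i / F C0 _: fires at position(s) 6: uvnisiamnu
2. k -> g, p -> b, t -> d / _ Z: no change
surface: uvnisiamnu

cell SUR=mi, GRD=ol:
underlying: uvnisu-am-vev
1. o -> e, u -> i / F C0 _: fires at position(s) 6: uvnisiamvev
2. k -> g, p -> b, t -> d / _ Z: no change
surface: uvnisiamvev

cell SUR=ol, GRD=ol:
underlying: uvnisu-am-i
1. o -> e, u -> i / F C0 _: fires at position(s) 6: uvnisiami
2. k -> g, p -> b, t -> d / _ Z: no change
surface: uvnisiami

cell SUR=mi, GRD=ki:
underlying: uvnisu-t-vev
1. o -> e, u -> i / F C0 _: fires at position(s) 6: uvnisitvev
2. k -> g, p -> b, t -> d / _ Z: fires at position(s) 7: uvnisidvev
surface: uvnisidvev


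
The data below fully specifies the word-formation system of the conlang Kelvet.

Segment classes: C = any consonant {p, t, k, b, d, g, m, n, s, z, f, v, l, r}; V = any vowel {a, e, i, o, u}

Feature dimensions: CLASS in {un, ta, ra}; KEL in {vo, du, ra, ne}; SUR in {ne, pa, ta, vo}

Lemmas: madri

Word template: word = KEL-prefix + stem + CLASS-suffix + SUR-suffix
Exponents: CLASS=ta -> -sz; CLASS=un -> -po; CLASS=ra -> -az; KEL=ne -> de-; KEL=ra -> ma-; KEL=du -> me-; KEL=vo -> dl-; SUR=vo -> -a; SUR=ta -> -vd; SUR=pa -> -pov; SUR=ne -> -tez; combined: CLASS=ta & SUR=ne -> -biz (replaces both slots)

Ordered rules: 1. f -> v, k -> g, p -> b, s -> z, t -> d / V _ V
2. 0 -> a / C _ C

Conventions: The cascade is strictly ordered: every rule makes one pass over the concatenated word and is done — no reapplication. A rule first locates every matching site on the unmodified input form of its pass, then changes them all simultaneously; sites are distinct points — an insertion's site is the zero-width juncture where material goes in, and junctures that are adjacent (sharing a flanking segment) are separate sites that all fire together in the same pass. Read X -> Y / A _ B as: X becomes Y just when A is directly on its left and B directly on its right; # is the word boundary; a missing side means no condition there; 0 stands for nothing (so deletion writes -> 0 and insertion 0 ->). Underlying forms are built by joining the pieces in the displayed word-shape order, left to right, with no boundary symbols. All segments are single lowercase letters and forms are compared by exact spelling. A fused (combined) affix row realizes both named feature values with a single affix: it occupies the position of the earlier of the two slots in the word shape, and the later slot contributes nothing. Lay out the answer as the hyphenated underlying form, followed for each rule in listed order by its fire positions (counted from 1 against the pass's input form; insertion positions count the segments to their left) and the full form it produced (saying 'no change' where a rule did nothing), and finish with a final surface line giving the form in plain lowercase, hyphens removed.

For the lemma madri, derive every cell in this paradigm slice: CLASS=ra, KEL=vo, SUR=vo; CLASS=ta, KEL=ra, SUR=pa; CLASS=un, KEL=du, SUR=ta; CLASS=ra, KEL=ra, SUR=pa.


cell CLASS=ra, KEL=vo, SUR=vo:
underlying: dl-madri-az-a
1. f -> v, k -> g, p -> b, s -> z, t -> d / V _ V: no change
2. 0 -> a / C _ C: inserts after position(s) 1, 2, 5: dalamadariaza
surface: dalamadariaza

cell CLASS=ta, KEL=ra, SUR=pa:
underlying: ma-madri-sz-pov
1. f -> v, k -> g, p -> b, s -> z, t -> d / V _ V: no change
2. 0 -> a / C _ C: inserts after position(s) 5, 8, 9: mamadarisazapov
surface: mamadarisazapov

cell CLASS=un, KEL=du, SUR=ta:
underlying: me-madri-po-vd
1. f -> v, k -> g, p -> b, s -> z, t -> d / V _ V: fires at position(s) 8: memadribovd
2. 0 -> a / C _ C: inserts after position(s) 5, 10: memadaribovad
surface: memadaribovad

cell CLASS=ra, KEL=ra, SUR=pa:
underlying: ma-madri-az-pov
1. f -> v, k -> g, p -> b, s -> z, t -> d / V _ V: no change
2. 0 -> a / C _ C: inserts after position(s) 5, 9: mamadariazapov
surface: mamadariazapov


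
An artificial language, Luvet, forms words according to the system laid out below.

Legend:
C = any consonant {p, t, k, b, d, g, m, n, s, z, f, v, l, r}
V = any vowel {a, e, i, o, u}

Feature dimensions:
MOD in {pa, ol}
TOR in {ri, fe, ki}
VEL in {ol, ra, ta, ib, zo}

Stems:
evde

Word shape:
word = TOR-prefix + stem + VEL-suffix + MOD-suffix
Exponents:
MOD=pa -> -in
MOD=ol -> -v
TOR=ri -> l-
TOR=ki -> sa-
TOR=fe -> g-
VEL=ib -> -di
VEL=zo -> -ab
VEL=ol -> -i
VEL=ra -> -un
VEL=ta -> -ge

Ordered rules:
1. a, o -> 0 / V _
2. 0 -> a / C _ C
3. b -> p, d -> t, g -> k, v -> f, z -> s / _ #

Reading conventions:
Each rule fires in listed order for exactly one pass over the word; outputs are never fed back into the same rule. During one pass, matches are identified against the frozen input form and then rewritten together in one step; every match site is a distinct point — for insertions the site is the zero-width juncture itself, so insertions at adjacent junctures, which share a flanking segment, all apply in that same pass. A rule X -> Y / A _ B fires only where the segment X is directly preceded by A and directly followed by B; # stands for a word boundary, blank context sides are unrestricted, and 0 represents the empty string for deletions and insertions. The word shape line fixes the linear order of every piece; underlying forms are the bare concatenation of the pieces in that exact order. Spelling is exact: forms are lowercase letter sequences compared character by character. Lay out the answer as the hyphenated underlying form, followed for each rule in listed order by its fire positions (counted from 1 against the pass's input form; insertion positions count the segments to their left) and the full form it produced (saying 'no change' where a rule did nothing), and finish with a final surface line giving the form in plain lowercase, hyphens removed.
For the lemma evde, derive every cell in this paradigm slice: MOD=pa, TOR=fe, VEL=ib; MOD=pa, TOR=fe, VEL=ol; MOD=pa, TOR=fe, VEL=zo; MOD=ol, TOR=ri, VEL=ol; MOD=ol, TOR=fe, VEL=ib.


cell MOD=pa, TOR=fe, VEL=ib:
underlying: g-evde-di-in
1. a, o -> 0 / V _: no change
2. 0 -> a / C _ C: inserts after position(s) 3: gevadediin
3. b -> p, d -> t, g -> k, v -> f, z -> s / _ #: no change
surface: gevadediin

cell MOD=pa, TOR=fe, VEL=ol:
underlying: g-evde-i-in
1. a, o -> 0 / V _: no change
2. 0 -> a / C _ C: inserts after position(s) 3: gevadeiin
3. b -> p, d -> t, g -> k, v -> f, z -> s / _ #: no change
surface: gevadeiin

cell MOD=pa, TOR=fe, VEL=zo:
underlying: g-evde-ab-in
1. a, o -> 0 / V _: fires at position(s) 6: gevdebin
2. 0 -> a / C _ C: inserts after position(s) 3: gevadebin
3. b -> p, d -> t, g -> k, v -> f, z -> s / _ #: no change
surface: gevadebin

cell MOD=ol, TOR=ri, VEL=ol:
underlying: l-evde-i-v
1. a, o -> 0 / V _: no change
2. 0 -> a / C _ C: inserts after position(s) 3: levadeiv
3. b -> p, d -> t, g -> k, v -> f, z -> s / _ #: fires at position(s) 8: levadeif
surface: levadeif

cell MOD=ol, TOR=fe, VEL=ib:
underlying: g-evde-di-v
1. a, o -> 0 / V _: no change
2. 0 -> a / C _ C: inserts after position(s) 3: gevadediv
3. b -> p, d -> t, g -> k, v -> f, z -> s / _ #: fires at position(s) 9: gevadedif
surface: gevadedif


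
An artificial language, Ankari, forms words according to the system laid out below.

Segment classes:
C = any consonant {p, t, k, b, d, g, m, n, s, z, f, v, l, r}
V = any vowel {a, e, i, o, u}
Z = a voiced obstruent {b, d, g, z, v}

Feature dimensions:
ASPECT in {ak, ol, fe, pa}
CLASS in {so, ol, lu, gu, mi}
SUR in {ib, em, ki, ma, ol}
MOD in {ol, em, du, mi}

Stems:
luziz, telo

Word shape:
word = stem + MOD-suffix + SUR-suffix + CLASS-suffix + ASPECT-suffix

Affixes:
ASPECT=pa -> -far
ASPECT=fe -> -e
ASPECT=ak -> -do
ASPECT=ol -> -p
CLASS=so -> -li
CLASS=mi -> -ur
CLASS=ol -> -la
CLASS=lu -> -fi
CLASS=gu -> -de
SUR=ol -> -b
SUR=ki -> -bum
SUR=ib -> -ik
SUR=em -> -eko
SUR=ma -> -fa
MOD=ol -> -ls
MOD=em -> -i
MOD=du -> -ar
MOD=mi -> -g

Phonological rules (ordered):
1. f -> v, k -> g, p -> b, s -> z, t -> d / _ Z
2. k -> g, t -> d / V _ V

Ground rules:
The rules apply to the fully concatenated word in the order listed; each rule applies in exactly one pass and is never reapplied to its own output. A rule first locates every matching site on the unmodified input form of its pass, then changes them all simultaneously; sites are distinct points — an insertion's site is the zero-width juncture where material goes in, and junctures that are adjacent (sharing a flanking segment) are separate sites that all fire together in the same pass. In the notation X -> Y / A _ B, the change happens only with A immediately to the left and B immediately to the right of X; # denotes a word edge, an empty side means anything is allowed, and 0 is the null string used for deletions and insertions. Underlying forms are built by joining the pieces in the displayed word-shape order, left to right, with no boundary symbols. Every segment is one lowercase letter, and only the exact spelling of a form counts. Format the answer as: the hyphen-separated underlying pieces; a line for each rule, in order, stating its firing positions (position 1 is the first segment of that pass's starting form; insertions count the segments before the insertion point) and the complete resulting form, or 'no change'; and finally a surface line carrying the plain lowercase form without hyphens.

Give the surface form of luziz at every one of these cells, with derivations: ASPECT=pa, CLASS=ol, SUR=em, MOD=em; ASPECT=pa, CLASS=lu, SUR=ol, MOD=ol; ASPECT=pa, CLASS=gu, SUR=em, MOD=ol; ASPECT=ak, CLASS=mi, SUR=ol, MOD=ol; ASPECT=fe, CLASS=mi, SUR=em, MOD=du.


cell ASPECT=pa, CLASS=ol, SUR=em, MOD=em:
underlying: luziz-i-eko-la-far
1. f -> v, k -> g, p -> b, s -> z, t -> d / _ Z: no change
2. k -> g, t -> d / V _ V: fires at position(s) 8: luziziegolafar
surface: luziziegolafar

cell ASPECT=pa, CLASS=lu, SUR=ol, MOD=ol:
underlying: luziz-ls-b-fi-far
1. f -> v, k -> g, p -> b, s -> z, t -> d / _ Z: fires at position(s) 7: luzizlzbfifar
2. k -> g, t -> d / V _ V: no change
surface: luzizlzbfifar

cell ASPECT=pa, CLASS=gu, SUR=em, MOD=ol:
underlying: luziz-ls-eko-de-far
1. f -> v, k -> g, p -> b, s -> z, t -> d / _ Z: no change
2. k -> g, t -> d / V _ V: fires at position(s) 9: luzizlsegodefar
surface: luzizlsegodefar

cell ASPECT=ak, CLASS=mi, SUR=ol, MOD=ol:
underlying: luziz-ls-b-ur-do
1. f -> v, k -> g, p -> b, s -> z, t -> d / _ Z: fires at position(s) 7: luzizlzburdo
2. k -> g, t -> d / V _ V: no change
surface: luzizlzburdo

cell ASPECT=fe, CLASS=mi, SUR=em, MOD=du:
underlying: luziz-ar-eko-ur-e
1. f -> v, k -> g, p -> b, s -> z, t -> d / _ Z: no change
2. k -> g, t -> d / V _ V: fires at position(s) 9: luzizaregoure
surface: luzizaregoure


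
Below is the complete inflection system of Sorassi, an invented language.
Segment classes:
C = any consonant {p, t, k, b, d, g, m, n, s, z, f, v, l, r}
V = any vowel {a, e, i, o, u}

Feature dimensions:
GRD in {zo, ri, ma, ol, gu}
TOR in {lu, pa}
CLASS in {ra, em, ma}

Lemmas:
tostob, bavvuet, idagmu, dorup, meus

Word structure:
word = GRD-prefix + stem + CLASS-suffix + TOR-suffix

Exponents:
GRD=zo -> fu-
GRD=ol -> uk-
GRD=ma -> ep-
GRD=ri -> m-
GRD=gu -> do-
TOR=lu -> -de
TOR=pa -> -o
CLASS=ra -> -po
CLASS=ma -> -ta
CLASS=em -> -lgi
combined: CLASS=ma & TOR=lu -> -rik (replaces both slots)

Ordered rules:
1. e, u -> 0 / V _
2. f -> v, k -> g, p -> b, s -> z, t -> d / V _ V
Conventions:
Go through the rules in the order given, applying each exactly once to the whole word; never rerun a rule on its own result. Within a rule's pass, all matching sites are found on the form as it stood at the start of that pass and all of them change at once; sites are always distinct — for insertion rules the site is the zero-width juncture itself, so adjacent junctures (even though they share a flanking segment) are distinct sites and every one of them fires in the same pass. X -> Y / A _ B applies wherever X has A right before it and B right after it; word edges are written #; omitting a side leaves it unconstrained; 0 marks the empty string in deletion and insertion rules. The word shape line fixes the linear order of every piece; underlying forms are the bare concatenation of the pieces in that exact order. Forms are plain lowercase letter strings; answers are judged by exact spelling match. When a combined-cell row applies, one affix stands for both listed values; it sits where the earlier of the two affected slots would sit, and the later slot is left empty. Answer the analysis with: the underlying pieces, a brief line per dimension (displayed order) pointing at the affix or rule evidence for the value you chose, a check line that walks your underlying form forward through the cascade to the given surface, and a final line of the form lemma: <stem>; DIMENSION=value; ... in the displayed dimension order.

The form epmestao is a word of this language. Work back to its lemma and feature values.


underlying: ep-meus-ta-o
GRD=ma - signalled by the affix ep-
TOR=pa - signalled by the affix -o
CLASS=ma - signalled by the affix -ta
check: epmeustao -> epmestao -> epmestao
lemma: meus; GRD=ma; TOR=pa; CLASS=ma


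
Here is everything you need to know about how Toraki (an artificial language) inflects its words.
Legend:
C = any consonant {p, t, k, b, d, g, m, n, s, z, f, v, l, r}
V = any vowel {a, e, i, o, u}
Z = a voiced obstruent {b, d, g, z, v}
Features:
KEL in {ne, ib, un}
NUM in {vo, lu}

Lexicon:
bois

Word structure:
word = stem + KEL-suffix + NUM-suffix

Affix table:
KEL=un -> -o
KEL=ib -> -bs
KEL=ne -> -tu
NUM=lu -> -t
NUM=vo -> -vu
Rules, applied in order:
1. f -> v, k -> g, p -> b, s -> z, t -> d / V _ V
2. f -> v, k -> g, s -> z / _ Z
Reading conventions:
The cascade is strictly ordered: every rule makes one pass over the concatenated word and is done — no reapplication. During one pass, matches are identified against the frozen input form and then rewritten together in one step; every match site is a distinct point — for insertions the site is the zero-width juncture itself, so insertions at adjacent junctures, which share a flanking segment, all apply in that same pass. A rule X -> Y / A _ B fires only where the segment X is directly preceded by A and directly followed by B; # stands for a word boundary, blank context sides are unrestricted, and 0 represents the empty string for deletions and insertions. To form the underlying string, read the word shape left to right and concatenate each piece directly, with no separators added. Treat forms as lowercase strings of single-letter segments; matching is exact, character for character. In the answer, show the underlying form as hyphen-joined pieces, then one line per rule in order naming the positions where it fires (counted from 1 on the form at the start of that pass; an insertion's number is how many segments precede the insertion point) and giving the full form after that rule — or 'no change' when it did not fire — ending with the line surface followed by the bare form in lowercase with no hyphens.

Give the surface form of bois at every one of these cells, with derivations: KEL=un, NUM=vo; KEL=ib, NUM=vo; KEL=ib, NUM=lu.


cell KEL=un, NUM=vo:
underlying: bois-o-vu
1. f -> v, k -> g, p -> b, s -> z, t -> d / V _ V: fires at position(s) 4: boizovu
2. f -> v, k -> g, s -> z / _ Z: no change
surface: boizovu

cell KEL=ib, NUM=vo:
underlying: bois-bs-vu
1. f -> v, k -> g, p -> b, s -> z, t -> d / V _ V: no change
2. f -> v, k -> g, s -> z / _ Z: fires at position(s) 4, 6: boizbzvu
surface: boizbzvu

cell KEL=ib, NUM=lu:
underlying: bois-bs-t
1. f -> v, k -> g, p -> b, s -> z, t -> d / V _ V: no change
2. f -> v, k -> g, s -> z / _ Z: fires at position(s) 4: boizbst
surface: boizbst
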